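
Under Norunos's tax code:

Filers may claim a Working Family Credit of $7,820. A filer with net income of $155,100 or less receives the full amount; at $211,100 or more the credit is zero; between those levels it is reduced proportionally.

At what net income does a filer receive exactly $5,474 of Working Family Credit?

$5,474 is 5,474/7,820 of the full $7,820, so 2,346/7,820 of the $56,000 range has been used: income = $155,100 + $56,000 × 2,346/7,820 = $171,900.

$171,900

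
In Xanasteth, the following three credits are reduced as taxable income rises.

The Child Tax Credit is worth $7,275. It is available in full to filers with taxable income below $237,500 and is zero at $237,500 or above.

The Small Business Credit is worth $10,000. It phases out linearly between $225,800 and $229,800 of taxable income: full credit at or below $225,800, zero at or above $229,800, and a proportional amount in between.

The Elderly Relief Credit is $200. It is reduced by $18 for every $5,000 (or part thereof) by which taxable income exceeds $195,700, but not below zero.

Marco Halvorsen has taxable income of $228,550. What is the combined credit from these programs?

$10,474

Child Tax Credit: $228,550 is below the $237,500 cutoff, so the full $7,275 applies.
Small Business Credit: $228,550 is $2,750 into a $4,000 phase-out range, leaving 1,250/4,000 of the credit: $10,000 × 1,250/4,000 = $3,125.
Elderly Relief Credit: income exceeds $195,700 by $32,850, which is 7 full-or-partial $5,000 increments; reduction = 7 × $18 = $126, leaving $74.
Total: $7,275 + $3,125 + $74 = $10,474.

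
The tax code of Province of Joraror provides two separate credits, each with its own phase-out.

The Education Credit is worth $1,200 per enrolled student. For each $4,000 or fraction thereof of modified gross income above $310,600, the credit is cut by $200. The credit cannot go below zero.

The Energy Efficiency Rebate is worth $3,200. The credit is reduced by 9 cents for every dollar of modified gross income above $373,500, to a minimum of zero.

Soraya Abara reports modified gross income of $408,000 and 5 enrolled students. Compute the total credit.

Education Credit: base = 5 × $1,200 = $6,000. income exceeds $310,600 by $97,400, which is 25 full-or-partial $4,000 increments; reduction = 25 × $200 = $5,000, leaving $1,000.
Energy Efficiency Rebate: 9% of the $34,500 excess over $373,500 is $3,105; credit = $3,200 − $3,105 = $95.
Total: $1,000 + $95 = $1,095.

$1,095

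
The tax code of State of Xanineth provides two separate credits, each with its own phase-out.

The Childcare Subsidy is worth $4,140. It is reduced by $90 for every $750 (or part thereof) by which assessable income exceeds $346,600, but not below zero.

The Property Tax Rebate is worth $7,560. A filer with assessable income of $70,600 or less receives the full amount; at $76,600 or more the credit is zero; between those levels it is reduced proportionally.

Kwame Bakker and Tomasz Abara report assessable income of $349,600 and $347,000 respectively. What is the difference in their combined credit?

Kwame ($349,600): Childcare Subsidy: income exceeds $346,600 by $3,000, which is 4 full-or-partial $750 increments; reduction = 4 × $90 = $360, leaving $3,780. Property Tax Rebate: $349,600 is at or above $76,600, so the credit is $0. total $3,780 + $0 = $3,780
Tomasz ($347,000): Childcare Subsidy: income exceeds $346,600 by $400, which is 1 full-or-partial $750 increment; reduction = 1 × $90 = $90, leaving $4,050. Property Tax Rebate: $347,000 is at or above $76,600, so the credit is $0. total $4,050 + $0 = $4,050
Difference: |$3,780 − $4,050| = $270.

$270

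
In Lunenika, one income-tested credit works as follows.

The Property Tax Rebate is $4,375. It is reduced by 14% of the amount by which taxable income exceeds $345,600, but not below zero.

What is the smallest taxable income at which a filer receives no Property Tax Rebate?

$376,850

The credit falls by 14% of each dollar above $345,600, so it reaches zero when the excess is $4,375 / 14% = $31,250: income = $345,600 + $31,250 = $376,850.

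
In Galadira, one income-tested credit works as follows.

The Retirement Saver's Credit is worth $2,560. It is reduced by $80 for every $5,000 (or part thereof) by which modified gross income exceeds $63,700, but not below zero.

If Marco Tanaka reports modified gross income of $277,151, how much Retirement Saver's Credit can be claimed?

Retirement Saver's Credit: income exceeds $63,700 by $213,451 → 43 increments × $80 = $3,440 ≥ base, so the credit is $0.

$0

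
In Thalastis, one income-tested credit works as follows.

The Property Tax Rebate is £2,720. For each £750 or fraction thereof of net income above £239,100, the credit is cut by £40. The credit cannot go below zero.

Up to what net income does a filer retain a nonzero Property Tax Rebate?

After 67 increments the reduction is 67 × £40 = £2,680, leaving £40; one more increment wipes it out. Increment 67 ends at excess 67 × £750 = £50,250, so the highest qualifying income is £239,100 + £50,250 = £289,350.

£289,350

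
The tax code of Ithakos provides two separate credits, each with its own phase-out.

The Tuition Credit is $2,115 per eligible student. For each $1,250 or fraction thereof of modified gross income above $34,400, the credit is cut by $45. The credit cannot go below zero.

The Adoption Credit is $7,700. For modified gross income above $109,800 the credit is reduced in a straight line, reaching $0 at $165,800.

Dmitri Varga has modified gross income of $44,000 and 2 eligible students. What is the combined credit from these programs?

Tuition Credit: base = 2 × $2,115 = $4,230. income exceeds $34,400 by $9,600, which is 8 full-or-partial $1,250 increments; reduction = 8 × $45 = $360, leaving $3,870.
Adoption Credit: $44,000 is at or below the $109,800 threshold, so the full $7,700 applies.
Total: $3,870 + $7,700 = $11,570.

$11,570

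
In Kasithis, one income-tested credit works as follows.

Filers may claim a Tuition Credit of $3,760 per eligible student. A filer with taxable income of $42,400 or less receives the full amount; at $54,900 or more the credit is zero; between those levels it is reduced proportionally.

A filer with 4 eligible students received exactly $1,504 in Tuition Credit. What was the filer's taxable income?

Full credit = 4 × $3,760 = $15,040.
$1,504 is 1,504/15,040 of the full $15,040, so 13,536/15,040 of the $12,500 range has been used: income = $42,400 + $12,500 × 13,536/15,040 = $53,650.

$53,650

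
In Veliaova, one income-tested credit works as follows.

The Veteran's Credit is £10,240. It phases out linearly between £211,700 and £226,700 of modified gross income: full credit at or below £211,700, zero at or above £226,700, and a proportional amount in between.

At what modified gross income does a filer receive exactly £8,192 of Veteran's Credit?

£214,700

£8,192 is 8,192/10,240 of the full £10,240, so 2,048/10,240 of the £15,000 range has been used: income = £211,700 + £15,000 × 2,048/10,240 = £214,700.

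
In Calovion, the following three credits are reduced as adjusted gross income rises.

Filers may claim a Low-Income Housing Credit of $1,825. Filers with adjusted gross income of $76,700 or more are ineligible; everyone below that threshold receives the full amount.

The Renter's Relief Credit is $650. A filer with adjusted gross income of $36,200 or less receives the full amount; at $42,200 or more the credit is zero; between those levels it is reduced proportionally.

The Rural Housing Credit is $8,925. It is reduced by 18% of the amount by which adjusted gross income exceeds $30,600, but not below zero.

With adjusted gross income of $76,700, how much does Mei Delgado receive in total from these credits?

$627

Low-Income Housing Credit: $76,700 meets or exceeds the $76,700 cutoff, so the credit is $0.
Renter's Relief Credit: $76,700 is at or above $42,200, so the credit is $0.
Rural Housing Credit: 18% of the $46,100 excess over $30,600 is $8,298; credit = $8,925 − $8,298 = $627.
Total: $0 + $0 + $627 = $627.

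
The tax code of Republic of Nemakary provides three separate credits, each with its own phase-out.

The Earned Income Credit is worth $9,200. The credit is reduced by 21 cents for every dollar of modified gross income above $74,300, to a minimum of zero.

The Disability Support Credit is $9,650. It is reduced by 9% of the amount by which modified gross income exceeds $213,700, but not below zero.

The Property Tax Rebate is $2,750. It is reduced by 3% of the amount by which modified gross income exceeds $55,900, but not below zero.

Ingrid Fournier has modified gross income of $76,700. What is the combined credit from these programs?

$20,472

Earned Income Credit: 21% of the $2,400 excess over $74,300 is $504; credit = $9,200 − $504 = $8,696.
Disability Support Credit: $76,700 is at or below the $213,700 threshold, so the full $9,650 applies.
Property Tax Rebate: 3% of the $20,800 excess over $55,900 is $624; credit = $2,750 − $624 = $2,126.
Total: $8,696 + $9,650 + $2,126 = $20,472.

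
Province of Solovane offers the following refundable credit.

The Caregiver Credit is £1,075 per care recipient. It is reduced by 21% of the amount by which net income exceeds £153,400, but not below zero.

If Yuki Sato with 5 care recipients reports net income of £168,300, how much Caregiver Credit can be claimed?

Caregiver Credit: base = 5 × £1,075 = £5,375. 21% of the £14,900 excess over £153,400 is £3,129; credit = £5,375 − £3,129 = £2,246.

£2,246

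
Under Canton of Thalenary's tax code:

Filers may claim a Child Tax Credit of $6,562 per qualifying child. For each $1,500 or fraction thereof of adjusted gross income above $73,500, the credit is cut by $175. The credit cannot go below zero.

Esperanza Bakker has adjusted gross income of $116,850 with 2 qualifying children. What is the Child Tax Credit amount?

$8,049

Child Tax Credit: base = 2 × $6,562 = $13,124. income exceeds $73,500 by $43,350, which is 29 full-or-partial $1,500 increments; reduction = 29 × $175 = $5,075, leaving $8,049.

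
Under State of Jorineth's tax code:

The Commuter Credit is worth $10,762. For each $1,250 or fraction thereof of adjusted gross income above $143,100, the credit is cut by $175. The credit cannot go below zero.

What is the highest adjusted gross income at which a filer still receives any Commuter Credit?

After 61 increments the reduction is 61 × $175 = $10,675, leaving $87; one more increment wipes it out. Increment 61 ends at excess 61 × $1,250 = $76,250, so the highest qualifying income is $143,100 + $76,250 = $219,350.

$219,350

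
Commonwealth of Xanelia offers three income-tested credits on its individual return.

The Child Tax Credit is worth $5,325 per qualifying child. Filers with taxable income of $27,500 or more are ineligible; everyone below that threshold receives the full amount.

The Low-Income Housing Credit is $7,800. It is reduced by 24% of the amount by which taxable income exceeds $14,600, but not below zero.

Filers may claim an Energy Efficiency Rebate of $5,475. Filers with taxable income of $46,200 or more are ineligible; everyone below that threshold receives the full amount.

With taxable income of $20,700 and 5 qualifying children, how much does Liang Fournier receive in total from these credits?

$38,436

Child Tax Credit: base = 5 × $5,325 = $26,625. $20,700 is below the $27,500 cutoff, so the full $26,625 applies.
Low-Income Housing Credit: 24% of the $6,100 excess over $14,600 is $1,464; credit = $7,800 − $1,464 = $6,336.
Energy Efficiency Rebate: $20,700 is below the $46,200 cutoff, so the full $5,475 applies.
Total: $26,625 + $6,336 + $5,475 = $38,436.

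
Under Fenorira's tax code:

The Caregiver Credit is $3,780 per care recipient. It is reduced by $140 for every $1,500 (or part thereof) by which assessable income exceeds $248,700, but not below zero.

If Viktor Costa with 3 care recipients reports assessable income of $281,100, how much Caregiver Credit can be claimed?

Caregiver Credit: base = 3 × $3,780 = $11,340. income exceeds $248,700 by $32,400, which is 22 full-or-partial $1,500 increments; reduction = 22 × $140 = $3,080, leaving $8,260.

$8,260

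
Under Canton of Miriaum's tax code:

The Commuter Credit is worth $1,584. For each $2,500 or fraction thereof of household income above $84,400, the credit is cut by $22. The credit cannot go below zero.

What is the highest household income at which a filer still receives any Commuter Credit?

After 71 increments the reduction is 71 × $22 = $1,562, leaving $22; one more increment wipes it out. Increment 71 ends at excess 71 × $2,500 = $177,500, so the highest qualifying income is $84,400 + $177,500 = $261,900.

$261,900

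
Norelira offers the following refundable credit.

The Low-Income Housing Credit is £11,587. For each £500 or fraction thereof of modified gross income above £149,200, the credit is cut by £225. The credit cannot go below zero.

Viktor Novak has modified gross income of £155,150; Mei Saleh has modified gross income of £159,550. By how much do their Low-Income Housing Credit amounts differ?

Viktor (£155,150): Low-Income Housing Credit: income exceeds £149,200 by £5,950, which is 12 full-or-partial £500 increments; reduction = 12 × £225 = £2,700, leaving £8,887.
Mei (£159,550): Low-Income Housing Credit: income exceeds £149,200 by £10,350, which is 21 full-or-partial £500 increments; reduction = 21 × £225 = £4,725, leaving £6,862.
Difference: |£8,887 − £6,862| = £2,025.

£2,025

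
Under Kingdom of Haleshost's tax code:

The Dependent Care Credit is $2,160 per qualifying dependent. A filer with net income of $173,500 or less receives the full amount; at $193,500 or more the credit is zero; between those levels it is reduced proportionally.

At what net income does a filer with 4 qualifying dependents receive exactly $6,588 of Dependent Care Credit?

$178,250

Full credit = 4 × $2,160 = $8,640.
$6,588 is 6,588/8,640 of the full $8,640, so 2,052/8,640 of the $20,000 range has been used: income = $173,500 + $20,000 × 2,052/8,640 = $178,250.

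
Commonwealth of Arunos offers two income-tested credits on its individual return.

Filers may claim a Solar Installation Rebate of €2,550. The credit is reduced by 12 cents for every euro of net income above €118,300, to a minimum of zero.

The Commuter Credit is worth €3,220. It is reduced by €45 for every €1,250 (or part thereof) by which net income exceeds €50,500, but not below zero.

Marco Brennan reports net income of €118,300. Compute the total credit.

Solar Installation Rebate: €118,300 is at or below the €118,300 threshold, so the full €2,550 applies.
Commuter Credit: income exceeds €50,500 by €67,800, which is 55 full-or-partial €1,250 increments; reduction = 55 × €45 = €2,475, leaving €745.
Total: €2,550 + €745 = €3,295.

€3,295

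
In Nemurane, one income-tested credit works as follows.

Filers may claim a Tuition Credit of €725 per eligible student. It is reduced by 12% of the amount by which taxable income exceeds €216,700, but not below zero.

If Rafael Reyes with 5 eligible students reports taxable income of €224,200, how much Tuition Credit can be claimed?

€2,725

Tuition Credit: base = 5 × €725 = €3,625. 12% of the €7,500 excess over €216,700 is €900; credit = €3,625 − €900 = €2,725.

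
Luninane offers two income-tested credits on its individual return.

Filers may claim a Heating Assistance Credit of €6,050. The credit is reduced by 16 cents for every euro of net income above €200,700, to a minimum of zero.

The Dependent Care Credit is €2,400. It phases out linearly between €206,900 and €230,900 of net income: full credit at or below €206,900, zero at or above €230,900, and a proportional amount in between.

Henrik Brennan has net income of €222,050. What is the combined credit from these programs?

Heating Assistance Credit: 16% of the €21,350 excess over €200,700 is €3,416; credit = €6,050 − €3,416 = €2,634.
Dependent Care Credit: €222,050 is €15,150 into a €24,000 phase-out range, leaving 8,850/24,000 of the credit: €2,400 × 8,850/24,000 = €885.
Total: €2,634 + €885 = €3,519.

€3,519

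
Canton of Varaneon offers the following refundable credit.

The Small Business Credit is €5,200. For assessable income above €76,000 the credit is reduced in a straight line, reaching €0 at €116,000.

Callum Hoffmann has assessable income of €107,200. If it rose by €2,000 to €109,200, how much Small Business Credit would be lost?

€260

At €107,200 — €107,200 is €31,200 into a €40,000 phase-out range, leaving 8,800/40,000 of the credit: €5,200 × 8,800/40,000 = €1,144.
At €109,200 — €109,200 is €33,200 into a €40,000 phase-out range, leaving 6,800/40,000 of the credit: €5,200 × 6,800/40,000 = €884.
Lost: €1,144 − €884 = €260.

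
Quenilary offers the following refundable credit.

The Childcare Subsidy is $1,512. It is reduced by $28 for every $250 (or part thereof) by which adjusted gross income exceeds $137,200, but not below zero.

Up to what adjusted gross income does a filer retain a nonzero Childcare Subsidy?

$150,450

After 53 increments the reduction is 53 × $28 = $1,484, leaving $28; one more increment wipes it out. Increment 53 ends at excess 53 × $250 = $13,250, so the highest qualifying income is $137,200 + $13,250 = $150,450.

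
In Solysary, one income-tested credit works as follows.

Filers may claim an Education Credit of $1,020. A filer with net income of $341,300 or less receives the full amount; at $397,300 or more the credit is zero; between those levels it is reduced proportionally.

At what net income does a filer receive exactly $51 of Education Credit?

$394,500

$51 is 51/1,020 of the full $1,020, so 969/1,020 of the $56,000 range has been used: income = $341,300 + $56,000 × 969/1,020 = $394,500.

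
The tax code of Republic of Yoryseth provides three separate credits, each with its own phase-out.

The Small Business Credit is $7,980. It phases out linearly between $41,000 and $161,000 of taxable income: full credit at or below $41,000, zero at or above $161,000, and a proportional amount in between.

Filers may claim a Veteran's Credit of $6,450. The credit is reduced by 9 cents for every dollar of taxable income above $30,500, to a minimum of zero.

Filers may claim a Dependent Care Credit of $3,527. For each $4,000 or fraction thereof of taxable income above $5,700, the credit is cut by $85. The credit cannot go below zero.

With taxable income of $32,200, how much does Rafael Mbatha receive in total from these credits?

Small Business Credit: $32,200 is at or below the $41,000 threshold, so the full $7,980 applies.
Veteran's Credit: 9% of the $1,700 excess over $30,500 is $153; credit = $6,450 − $153 = $6,297.
Dependent Care Credit: income exceeds $5,700 by $26,500, which is 7 full-or-partial $4,000 increments; reduction = 7 × $85 = $595, leaving $2,932.
Total: $7,980 + $6,297 + $2,932 = $17,209.

$17,209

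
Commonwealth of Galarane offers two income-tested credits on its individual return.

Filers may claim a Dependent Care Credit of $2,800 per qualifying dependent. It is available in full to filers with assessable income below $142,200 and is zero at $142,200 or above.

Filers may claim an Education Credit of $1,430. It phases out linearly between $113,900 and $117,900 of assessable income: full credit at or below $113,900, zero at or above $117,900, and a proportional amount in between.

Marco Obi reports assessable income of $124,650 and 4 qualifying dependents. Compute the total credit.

Dependent Care Credit: base = 4 × $2,800 = $11,200. $124,650 is below the $142,200 cutoff, so the full $11,200 applies.
Education Credit: $124,650 is at or above $117,900, so the credit is $0.
Total: $11,200 + $0 = $11,200.

$11,200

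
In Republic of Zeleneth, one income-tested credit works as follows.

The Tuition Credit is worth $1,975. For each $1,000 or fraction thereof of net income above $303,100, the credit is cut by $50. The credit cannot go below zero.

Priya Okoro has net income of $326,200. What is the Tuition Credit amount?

Tuition Credit: income exceeds $303,100 by $23,100, which is 24 full-or-partial $1,000 increments; reduction = 24 × $50 = $1,200, leaving $775.

$775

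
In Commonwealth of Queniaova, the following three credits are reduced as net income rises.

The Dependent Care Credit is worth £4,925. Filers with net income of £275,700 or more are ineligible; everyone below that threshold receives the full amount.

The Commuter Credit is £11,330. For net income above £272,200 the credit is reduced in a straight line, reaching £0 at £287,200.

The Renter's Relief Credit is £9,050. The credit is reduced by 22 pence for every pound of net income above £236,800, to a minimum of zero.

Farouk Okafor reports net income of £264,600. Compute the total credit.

Dependent Care Credit: £264,600 is below the £275,700 cutoff, so the full £4,925 applies.
Commuter Credit: £264,600 is at or below the £272,200 threshold, so the full £11,330 applies.
Renter's Relief Credit: 22% of the £27,800 excess over £236,800 is £6,116; credit = £9,050 − £6,116 = £2,934.
Total: £4,925 + £11,330 + £2,934 = £19,189.

£19,189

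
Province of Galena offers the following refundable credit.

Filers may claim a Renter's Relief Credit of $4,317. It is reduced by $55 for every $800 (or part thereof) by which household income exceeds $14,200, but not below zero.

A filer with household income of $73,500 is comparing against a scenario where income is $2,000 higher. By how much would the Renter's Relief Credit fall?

$110

At $73,500 — income exceeds $14,200 by $59,300, which is 75 full-or-partial $800 increments; reduction = 75 × $55 = $4,125, leaving $192.
At $75,500 — income exceeds $14,200 by $61,300, which is 77 full-or-partial $800 increments; reduction = 77 × $55 = $4,235, leaving $82.
Lost: $192 − $82 = $110.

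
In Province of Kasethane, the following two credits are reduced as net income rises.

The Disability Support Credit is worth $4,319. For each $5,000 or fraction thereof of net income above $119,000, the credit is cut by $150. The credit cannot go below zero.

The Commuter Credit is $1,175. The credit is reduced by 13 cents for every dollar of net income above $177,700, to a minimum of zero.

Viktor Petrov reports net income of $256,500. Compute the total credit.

Disability Support Credit: income exceeds $119,000 by $137,500, which is 28 full-or-partial $5,000 increments; reduction = 28 × $150 = $4,200, leaving $119.
Commuter Credit: 13% of the $78,800 excess over $177,700 is $10,244 ≥ base, so the credit is $0.
Total: $119 + $0 = $119.

$119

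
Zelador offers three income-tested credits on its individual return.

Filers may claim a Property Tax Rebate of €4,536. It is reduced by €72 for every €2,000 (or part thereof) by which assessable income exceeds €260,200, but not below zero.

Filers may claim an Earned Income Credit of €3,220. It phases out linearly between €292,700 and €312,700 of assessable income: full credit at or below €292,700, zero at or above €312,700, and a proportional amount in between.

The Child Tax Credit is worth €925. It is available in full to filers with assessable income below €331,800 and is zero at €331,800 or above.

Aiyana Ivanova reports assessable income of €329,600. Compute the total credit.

€2,941

Property Tax Rebate: income exceeds €260,200 by €69,400, which is 35 full-or-partial €2,000 increments; reduction = 35 × €72 = €2,520, leaving €2,016.
Earned Income Credit: €329,600 is at or above €312,700, so the credit is €0.
Child Tax Credit: €329,600 is below the €331,800 cutoff, so the full €925 applies.
Total: €2,016 + €0 + €925 = €2,941.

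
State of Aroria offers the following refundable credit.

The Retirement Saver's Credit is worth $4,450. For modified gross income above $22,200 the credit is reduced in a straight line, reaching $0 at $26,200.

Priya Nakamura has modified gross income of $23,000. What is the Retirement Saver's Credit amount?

Retirement Saver's Credit: $23,000 is $800 into a $4,000 phase-out range, leaving 3,200/4,000 of the credit: $4,450 × 3,200/4,000 = $3,560.

$3,560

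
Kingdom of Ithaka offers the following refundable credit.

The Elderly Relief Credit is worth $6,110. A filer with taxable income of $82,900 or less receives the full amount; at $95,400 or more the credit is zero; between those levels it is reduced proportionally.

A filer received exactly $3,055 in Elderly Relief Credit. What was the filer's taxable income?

$89,150

$3,055 is 3,055/6,110 of the full $6,110, so 3,055/6,110 of the $12,500 range has been used: income = $82,900 + $12,500 × 3,055/6,110 = $89,150.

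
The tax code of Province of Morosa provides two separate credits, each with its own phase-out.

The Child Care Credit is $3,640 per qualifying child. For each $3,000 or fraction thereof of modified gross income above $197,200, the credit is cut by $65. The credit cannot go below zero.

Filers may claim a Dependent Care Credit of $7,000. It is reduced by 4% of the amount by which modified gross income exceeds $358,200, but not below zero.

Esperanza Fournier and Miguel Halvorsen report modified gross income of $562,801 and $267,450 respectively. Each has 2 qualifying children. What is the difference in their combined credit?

Esperanza ($562,801): Child Care Credit: base = 2 × $3,640 = $7,280. income exceeds $197,200 by $365,601 → 122 increments × $65 = $7,930 ≥ base, so the credit is $0. Dependent Care Credit: 4% of the $204,601 excess over $358,200 is $8,184.04 ≥ base, so the credit is $0. total $0 + $0 = $0
Miguel ($267,450): Child Care Credit: base = 2 × $3,640 = $7,280. income exceeds $197,200 by $70,250, which is 24 full-or-partial $3,000 increments; reduction = 24 × $65 = $1,560, leaving $5,720. Dependent Care Credit: $267,450 is at or below the $358,200 threshold, so the full $7,000 applies. total $5,720 + $7,000 = $12,720
Difference: |$0 − $12,720| = $12,720.

$12,720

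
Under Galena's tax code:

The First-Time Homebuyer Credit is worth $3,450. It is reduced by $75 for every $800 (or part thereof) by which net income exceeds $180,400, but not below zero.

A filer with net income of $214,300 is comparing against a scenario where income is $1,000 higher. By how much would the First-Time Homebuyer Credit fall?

$75

At $214,300 — income exceeds $180,400 by $33,900, which is 43 full-or-partial $800 increments; reduction = 43 × $75 = $3,225, leaving $225.
At $215,300 — income exceeds $180,400 by $34,900, which is 44 full-or-partial $800 increments; reduction = 44 × $75 = $3,300, leaving $150.
Lost: $225 − $150 = $75.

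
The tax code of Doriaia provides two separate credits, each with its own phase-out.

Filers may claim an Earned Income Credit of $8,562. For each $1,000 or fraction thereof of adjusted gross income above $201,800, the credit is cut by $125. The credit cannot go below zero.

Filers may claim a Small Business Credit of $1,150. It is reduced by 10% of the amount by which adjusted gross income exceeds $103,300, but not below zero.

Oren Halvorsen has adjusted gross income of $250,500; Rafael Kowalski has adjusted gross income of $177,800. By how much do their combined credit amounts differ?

Oren ($250,500): Earned Income Credit: income exceeds $201,800 by $48,700, which is 49 full-or-partial $1,000 increments; reduction = 49 × $125 = $6,125, leaving $2,437. Small Business Credit: 10% of the $147,200 excess over $103,300 is $14,720 ≥ base, so the credit is $0. total $2,437 + $0 = $2,437
Rafael ($177,800): Earned Income Credit: $177,800 is at or below the $201,800 threshold, so the full $8,562 applies. Small Business Credit: 10% of the $74,500 excess over $103,300 is $7,450 ≥ base, so the credit is $0. total $8,562 + $0 = $8,562
Difference: |$2,437 − $8,562| = $6,125.

$6,125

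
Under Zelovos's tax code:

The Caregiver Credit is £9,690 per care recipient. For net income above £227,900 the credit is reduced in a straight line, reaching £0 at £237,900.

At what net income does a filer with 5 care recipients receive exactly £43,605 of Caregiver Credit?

Full credit = 5 × £9,690 = £48,450.
£43,605 is 43,605/48,450 of the full £48,450, so 4,845/48,450 of the £10,000 range has been used: income = £227,900 + £10,000 × 4,845/48,450 = £228,900.

£228,900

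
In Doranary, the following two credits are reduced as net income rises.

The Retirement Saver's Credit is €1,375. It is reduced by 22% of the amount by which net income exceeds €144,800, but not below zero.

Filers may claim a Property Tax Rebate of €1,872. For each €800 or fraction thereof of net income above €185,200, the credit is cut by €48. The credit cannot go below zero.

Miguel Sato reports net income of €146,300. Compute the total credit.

Retirement Saver's Credit: 22% of the €1,500 excess over €144,800 is €330; credit = €1,375 − €330 = €1,045.
Property Tax Rebate: €146,300 is at or below the €185,200 threshold, so the full €1,872 applies.
Total: €1,045 + €1,872 = €2,917.

€2,917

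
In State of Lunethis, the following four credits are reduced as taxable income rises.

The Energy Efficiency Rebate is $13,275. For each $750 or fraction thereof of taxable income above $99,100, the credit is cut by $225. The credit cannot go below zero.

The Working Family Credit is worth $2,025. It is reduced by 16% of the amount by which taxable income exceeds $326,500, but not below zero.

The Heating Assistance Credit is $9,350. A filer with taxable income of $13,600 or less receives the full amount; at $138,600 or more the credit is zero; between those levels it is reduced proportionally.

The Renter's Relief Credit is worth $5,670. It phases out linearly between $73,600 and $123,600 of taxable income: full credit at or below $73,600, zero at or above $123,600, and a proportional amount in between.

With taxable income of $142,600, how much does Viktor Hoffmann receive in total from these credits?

$2,250

Energy Efficiency Rebate: income exceeds $99,100 by $43,500, which is 58 full-or-partial $750 increments; reduction = 58 × $225 = $13,050, leaving $225.
Working Family Credit: $142,600 is at or below the $326,500 threshold, so the full $2,025 applies.
Heating Assistance Credit: $142,600 is at or above $138,600, so the credit is $0.
Renter's Relief Credit: $142,600 is at or above $123,600, so the credit is $0.
Total: $225 + $2,025 + $0 + $0 = $2,250.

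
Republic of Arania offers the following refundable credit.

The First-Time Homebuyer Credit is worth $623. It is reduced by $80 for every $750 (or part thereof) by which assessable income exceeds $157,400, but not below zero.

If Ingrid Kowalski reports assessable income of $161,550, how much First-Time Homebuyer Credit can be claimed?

First-Time Homebuyer Credit: income exceeds $157,400 by $4,150, which is 6 full-or-partial $750 increments; reduction = 6 × $80 = $480, leaving $143.

$143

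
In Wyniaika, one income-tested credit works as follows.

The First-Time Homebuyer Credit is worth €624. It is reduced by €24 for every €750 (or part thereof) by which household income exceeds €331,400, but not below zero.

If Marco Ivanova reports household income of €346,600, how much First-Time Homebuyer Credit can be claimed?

First-Time Homebuyer Credit: income exceeds €331,400 by €15,200, which is 21 full-or-partial €750 increments; reduction = 21 × €24 = €504, leaving €120.

€120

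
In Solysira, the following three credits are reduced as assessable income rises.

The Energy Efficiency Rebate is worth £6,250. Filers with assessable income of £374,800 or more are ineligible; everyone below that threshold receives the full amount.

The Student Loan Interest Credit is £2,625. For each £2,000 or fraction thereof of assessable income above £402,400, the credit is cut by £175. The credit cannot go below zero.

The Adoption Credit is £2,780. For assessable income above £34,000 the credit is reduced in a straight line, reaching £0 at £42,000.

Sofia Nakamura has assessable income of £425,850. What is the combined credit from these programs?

£525

Energy Efficiency Rebate: £425,850 meets or exceeds the £374,800 cutoff, so the credit is £0.
Student Loan Interest Credit: income exceeds £402,400 by £23,450, which is 12 full-or-partial £2,000 increments; reduction = 12 × £175 = £2,100, leaving £525.
Adoption Credit: £425,850 is at or above £42,000, so the credit is £0.
Total: £0 + £525 + £0 = £525.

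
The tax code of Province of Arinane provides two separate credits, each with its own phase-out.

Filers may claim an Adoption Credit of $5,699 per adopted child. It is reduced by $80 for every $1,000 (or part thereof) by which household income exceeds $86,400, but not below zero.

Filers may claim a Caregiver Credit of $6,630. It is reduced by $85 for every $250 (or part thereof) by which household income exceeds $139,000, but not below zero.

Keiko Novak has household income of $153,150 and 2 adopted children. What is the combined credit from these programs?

Adoption Credit: base = 2 × $5,699 = $11,398. income exceeds $86,400 by $66,750, which is 67 full-or-partial $1,000 increments; reduction = 67 × $80 = $5,360, leaving $6,038.
Caregiver Credit: income exceeds $139,000 by $14,150, which is 57 full-or-partial $250 increments; reduction = 57 × $85 = $4,845, leaving $1,785.
Total: $6,038 + $1,785 = $7,823.

$7,823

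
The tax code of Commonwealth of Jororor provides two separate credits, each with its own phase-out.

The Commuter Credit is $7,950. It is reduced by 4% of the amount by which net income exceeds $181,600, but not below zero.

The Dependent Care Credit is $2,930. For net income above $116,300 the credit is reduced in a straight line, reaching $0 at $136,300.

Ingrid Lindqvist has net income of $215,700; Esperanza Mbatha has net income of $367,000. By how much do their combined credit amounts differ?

Ingrid ($215,700): Commuter Credit: 4% of the $34,100 excess over $181,600 is $1,364; credit = $7,950 − $1,364 = $6,586. Dependent Care Credit: $215,700 is at or above $136,300, so the credit is $0. total $6,586 + $0 = $6,586
Esperanza ($367,000): Commuter Credit: 4% of the $185,400 excess over $181,600 is $7,416; credit = $7,950 − $7,416 = $534. Dependent Care Credit: $367,000 is at or above $136,300, so the credit is $0. total $534 + $0 = $534
Difference: |$6,586 − $534| = $6,052.

$6,052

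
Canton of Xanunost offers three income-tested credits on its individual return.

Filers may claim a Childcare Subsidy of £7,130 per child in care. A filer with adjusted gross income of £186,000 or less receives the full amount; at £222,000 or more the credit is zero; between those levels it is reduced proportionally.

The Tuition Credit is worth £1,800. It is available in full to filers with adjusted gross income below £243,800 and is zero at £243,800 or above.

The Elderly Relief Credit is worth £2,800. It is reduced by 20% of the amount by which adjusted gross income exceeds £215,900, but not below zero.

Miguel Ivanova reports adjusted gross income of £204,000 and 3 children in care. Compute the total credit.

£15,295

Childcare Subsidy: base = 3 × £7,130 = £21,390. £204,000 is £18,000 into a £36,000 phase-out range, leaving 18,000/36,000 of the credit: £21,390 × 18,000/36,000 = £10,695.
Tuition Credit: £204,000 is below the £243,800 cutoff, so the full £1,800 applies.
Elderly Relief Credit: £204,000 is at or below the £215,900 threshold, so the full £2,800 applies.
Total: £10,695 + £1,800 + £2,800 = £15,295.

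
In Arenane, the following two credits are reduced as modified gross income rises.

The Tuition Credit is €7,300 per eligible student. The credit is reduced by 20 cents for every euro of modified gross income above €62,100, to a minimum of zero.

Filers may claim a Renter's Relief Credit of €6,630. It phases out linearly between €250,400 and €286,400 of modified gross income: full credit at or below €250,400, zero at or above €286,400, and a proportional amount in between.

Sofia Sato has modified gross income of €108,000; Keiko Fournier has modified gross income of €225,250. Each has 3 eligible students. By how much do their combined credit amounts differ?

€12,720

Sofia (€108,000): Tuition Credit: base = 3 × €7,300 = €21,900. 20% of the €45,900 excess over €62,100 is €9,180; credit = €21,900 − €9,180 = €12,720. Renter's Relief Credit: €108,000 is at or below the €250,400 threshold, so the full €6,630 applies. total €12,720 + €6,630 = €19,350
Keiko (€225,250): Tuition Credit: base = 3 × €7,300 = €21,900. 20% of the €163,150 excess over €62,100 is €32,630 ≥ base, so the credit is €0. Renter's Relief Credit: €225,250 is at or below the €250,400 threshold, so the full €6,630 applies. total €0 + €6,630 = €6,630
Difference: |€19,350 − €6,630| = €12,720.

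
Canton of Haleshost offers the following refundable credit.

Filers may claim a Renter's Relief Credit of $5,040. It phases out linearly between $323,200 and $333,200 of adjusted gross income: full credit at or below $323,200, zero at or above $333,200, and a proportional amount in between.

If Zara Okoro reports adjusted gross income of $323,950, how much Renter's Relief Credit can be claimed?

$4,662

Renter's Relief Credit: $323,950 is $750 into a $10,000 phase-out range, leaving 9,250/10,000 of the credit: $5,040 × 9,250/10,000 = $4,662.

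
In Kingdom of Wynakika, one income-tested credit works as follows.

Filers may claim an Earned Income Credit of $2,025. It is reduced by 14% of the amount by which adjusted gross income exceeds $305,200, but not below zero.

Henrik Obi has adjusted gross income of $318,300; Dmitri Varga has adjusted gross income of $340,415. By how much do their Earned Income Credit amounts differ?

$191

Henrik ($318,300): Earned Income Credit: 14% of the $13,100 excess over $305,200 is $1,834; credit = $2,025 − $1,834 = $191.
Dmitri ($340,415): Earned Income Credit: 14% of the $35,215 excess over $305,200 is $4,930.10 ≥ base, so the credit is $0.
Difference: |$191 − $0| = $191.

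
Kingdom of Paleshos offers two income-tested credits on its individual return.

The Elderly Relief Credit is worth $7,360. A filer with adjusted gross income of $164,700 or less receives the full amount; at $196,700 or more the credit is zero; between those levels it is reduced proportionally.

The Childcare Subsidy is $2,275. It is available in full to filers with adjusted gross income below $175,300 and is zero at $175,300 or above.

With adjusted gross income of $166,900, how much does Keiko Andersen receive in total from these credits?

Elderly Relief Credit: $166,900 is $2,200 into a $32,000 phase-out range, leaving 29,800/32,000 of the credit: $7,360 × 29,800/32,000 = $6,854.
Childcare Subsidy: $166,900 is below the $175,300 cutoff, so the full $2,275 applies.
Total: $6,854 + $2,275 = $9,129.

$9,129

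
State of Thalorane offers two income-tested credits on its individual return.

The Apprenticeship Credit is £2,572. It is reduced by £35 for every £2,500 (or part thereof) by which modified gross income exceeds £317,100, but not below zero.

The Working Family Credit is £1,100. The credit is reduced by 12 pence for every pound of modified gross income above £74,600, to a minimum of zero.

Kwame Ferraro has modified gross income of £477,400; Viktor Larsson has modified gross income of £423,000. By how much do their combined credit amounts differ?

Kwame (£477,400): Apprenticeship Credit: income exceeds £317,100 by £160,300, which is 65 full-or-partial £2,500 increments; reduction = 65 × £35 = £2,275, leaving £297. Working Family Credit: 12% of the £402,800 excess over £74,600 is £48,336 ≥ base, so the credit is £0. total £297 + £0 = £297
Viktor (£423,000): Apprenticeship Credit: income exceeds £317,100 by £105,900, which is 43 full-or-partial £2,500 increments; reduction = 43 × £35 = £1,505, leaving £1,067. Working Family Credit: 12% of the £348,400 excess over £74,600 is £41,808 ≥ base, so the credit is £0. total £1,067 + £0 = £1,067
Difference: |£297 − £1,067| = £770.

£770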